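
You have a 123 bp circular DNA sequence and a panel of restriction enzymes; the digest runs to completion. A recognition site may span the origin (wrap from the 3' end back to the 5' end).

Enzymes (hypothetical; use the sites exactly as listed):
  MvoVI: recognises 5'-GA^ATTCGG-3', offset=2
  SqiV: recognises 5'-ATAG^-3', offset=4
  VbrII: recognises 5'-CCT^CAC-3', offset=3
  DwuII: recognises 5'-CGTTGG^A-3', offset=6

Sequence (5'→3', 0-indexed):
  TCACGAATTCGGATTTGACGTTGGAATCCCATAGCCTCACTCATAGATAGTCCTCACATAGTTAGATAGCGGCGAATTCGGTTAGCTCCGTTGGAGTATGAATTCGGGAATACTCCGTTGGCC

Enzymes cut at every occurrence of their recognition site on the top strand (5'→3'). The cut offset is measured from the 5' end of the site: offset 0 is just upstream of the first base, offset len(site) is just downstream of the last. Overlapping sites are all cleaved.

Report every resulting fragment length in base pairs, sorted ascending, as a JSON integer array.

Scan for sites:
  MvoVI GAATTCGG/2: at [4, 73, 99] ⇒ [6, 75, 101]
  SqiV ATAG/4: at [30, 42, 46, 57, 65] ⇒ [34, 46, 50, 61, 69]
  VbrII CCTCAC/3: at [34, 51, 121] ⇒ [1, 37, 54]
  DwuII CGTTGGA/6: at [18, 88] ⇒ [24, 94]

Pooled cuts: [1, 6, 24, 34, 37, 46, 50, 54, 61, 69, 75, 94, 101]

Fragments:
  1→6: 5 bp
  6→24: 18 bp
  24→34: 10 bp
  34→37: 3 bp
  37→46: 9 bp
  46→50: 4 bp
  50→54: 4 bp
  54→61: 7 bp
  61→69: 8 bp
  69→75: 6 bp
  75→94: 19 bp
  94→101: 7 bp
  101→1 (wrap): 123-101+1 = 23 bp

[3,4,4,5,6,7,7,8,9,10,18,19,23]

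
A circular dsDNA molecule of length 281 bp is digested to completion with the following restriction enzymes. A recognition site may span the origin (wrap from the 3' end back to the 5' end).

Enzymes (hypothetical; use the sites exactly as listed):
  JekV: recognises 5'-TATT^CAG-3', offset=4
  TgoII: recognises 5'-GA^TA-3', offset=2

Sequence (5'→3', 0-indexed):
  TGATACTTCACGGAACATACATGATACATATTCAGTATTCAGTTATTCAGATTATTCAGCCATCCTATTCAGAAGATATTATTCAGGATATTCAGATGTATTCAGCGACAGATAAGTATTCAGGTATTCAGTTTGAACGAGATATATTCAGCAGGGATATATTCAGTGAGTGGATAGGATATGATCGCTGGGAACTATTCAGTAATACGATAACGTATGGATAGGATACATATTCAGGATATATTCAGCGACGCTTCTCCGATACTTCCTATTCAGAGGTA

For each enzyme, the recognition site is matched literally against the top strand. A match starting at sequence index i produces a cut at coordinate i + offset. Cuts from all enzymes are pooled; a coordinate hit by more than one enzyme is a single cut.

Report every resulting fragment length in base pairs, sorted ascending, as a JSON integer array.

[4,5,5,5,5,6,6,6,7,7,7,8,8,8,8,8,9,9,10,10,11,11,11,11,11,13,14,17,20,21]

Site scan:
  JekV (TATTCAG, off=4): starts [28, 35, 43, 52, 65, 79, 88, 98, 116, 124, 144, 159, 195, 230, 241, 269] → cuts [32, 39, 47, 56, 69, 83, 92, 102, 120, 128, 148, 163, 199, 234, 245, 273]
  TgoII (GATA, off=2): starts [1, 22, 74, 86, 110, 140, 155, 172, 177, 208, 219, 224, 237, 260] → cuts [3, 24, 76, 88, 112, 142, 157, 174, 179, 210, 221, 226, 239, 262]

All cut coordinates (distinct, sorted): [3, 24, 32, 39, 47, 56, 69, 76, 83, 88, 92, 102, 112, 120, 128, 142, 148, 157, 163, 174, 179, 199, 210, 221, 226, 234, 239, 245, 262, 273]

Fragments:
  3→24: 21 bp
  24→32: 8 bp
  32→39: 7 bp
  39→47: 8 bp
  47→56: 9 bp
  56→69: 13 bp
  69→76: 7 bp
  76→83: 7 bp
  83→88: 5 bp
  88→92: 4 bp
  92→102: 10 bp
  102→112: 10 bp
  112→120: 8 bp
  120→128: 8 bp
  128→142: 14 bp
  142→148: 6 bp
  148→157: 9 bp
  157→163: 6 bp
  163→174: 11 bp
  174→179: 5 bp
  179→199: 20 bp
  199→210: 11 bp
  210→221: 11 bp
  221→226: 5 bp
  226→234: 8 bp
  234→239: 5 bp
  239→245: 6 bp
  245→262: 17 bp
  262→273: 11 bp
  273→3 (wrap): 281-273+3 = 11 bp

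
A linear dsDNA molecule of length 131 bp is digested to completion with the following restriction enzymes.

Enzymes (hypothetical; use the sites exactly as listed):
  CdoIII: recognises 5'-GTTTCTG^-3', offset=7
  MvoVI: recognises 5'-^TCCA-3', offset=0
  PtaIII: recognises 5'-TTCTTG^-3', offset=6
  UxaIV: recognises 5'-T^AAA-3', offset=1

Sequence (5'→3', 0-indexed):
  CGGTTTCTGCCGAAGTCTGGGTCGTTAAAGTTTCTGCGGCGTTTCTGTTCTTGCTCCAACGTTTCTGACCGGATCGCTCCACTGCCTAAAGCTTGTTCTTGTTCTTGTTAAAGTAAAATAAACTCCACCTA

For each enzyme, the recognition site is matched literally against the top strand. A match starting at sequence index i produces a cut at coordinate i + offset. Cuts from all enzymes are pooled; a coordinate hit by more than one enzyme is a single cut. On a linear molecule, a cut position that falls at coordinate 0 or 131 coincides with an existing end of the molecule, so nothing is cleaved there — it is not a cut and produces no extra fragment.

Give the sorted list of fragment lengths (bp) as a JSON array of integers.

[1,2,4,5,5,6,6,8,9,10,10,10,11,13,14,17]

Site scan:
  CdoIII GTTTCTG/7: at [2, 29, 40, 60] ⇒ [9, 36, 47, 67]
  MvoVI TCCA/0: at [54, 77, 123] ⇒ [54, 77, 123]
  PtaIII TTCTTG/6: at [47, 95, 101] ⇒ [53, 101, 107]
  UxaIV TAAA/1: at [25, 86, 108, 113, 118] ⇒ [26, 87, 109, 114, 119]

All cut coordinates (distinct, sorted): [9, 26, 36, 47, 53, 54, 67, 77, 87, 101, 107, 109, 114, 119, 123]

Fragments:
  [0,9): 9 bp
  [9,26): 17 bp
  [26,36): 10 bp
  [36,47): 11 bp
  [47,53): 6 bp
  [53,54): 1 bp
  [54,67): 13 bp
  [67,77): 10 bp
  [77,87): 10 bp
  [87,101): 14 bp
  [101,107): 6 bp
  [107,109): 2 bp
  [109,114): 5 bp
  [114,119): 5 bp
  [119,123): 4 bp
  [123,131): 8 bp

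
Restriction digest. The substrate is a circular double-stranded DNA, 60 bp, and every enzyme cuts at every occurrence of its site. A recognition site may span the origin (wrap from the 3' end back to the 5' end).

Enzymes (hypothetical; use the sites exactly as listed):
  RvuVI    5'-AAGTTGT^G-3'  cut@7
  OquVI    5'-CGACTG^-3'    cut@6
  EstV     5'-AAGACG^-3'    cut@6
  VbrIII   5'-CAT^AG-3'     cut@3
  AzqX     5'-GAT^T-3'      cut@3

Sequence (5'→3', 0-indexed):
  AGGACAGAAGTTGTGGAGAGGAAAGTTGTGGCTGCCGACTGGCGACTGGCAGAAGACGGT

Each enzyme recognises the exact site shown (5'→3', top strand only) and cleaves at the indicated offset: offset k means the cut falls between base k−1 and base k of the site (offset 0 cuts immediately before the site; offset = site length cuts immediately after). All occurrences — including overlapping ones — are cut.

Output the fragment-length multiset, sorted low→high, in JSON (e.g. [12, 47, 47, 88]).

[7,10,12,15,16]

Site scan:
  RvuVI (AAGTTGTG, off=7): starts [7, 22] → cuts [14, 29]
  OquVI (CGACTG, off=6): starts [35, 42] → cuts [41, 48]
  EstV (AAGACG, off=6): starts [52] → cuts [58]
  VbrIII (CATAG, off=3): no sites
  AzqX (GATT, off=3): no sites

Pooled cuts: [14, 29, 41, 48, 58]

Fragments:
  14→29: 15 bp
  29→41: 12 bp
  41→48: 7 bp
  48→58: 10 bp
  58→14 (wrap): 60-58+14 = 16 bp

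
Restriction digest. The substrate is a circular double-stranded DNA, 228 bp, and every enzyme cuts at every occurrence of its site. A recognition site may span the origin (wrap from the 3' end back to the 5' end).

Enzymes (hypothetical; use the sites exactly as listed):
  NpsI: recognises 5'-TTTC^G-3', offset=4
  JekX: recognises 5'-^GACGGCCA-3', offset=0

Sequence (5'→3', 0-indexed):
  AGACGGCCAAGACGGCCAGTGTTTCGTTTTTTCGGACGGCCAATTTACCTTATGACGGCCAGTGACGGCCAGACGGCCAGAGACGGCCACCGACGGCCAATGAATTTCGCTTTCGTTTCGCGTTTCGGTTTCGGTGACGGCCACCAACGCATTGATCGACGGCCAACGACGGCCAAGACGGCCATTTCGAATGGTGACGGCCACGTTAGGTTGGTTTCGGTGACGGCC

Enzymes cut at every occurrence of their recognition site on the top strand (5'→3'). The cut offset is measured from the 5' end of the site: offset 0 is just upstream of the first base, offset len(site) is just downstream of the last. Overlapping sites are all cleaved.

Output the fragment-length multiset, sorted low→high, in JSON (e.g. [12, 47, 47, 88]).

Site scan:
  NpsI TTTCG/4: at [21, 29, 104, 110, 115, 122, 128, 184, 214] ⇒ [25, 33, 108, 114, 119, 126, 132, 188, 218]
  JekX GACGGCCA/0: at [1, 10, 34, 53, 63, 71, 81, 91, 135, 157, 167, 176, 195, 221] ⇒ [1, 10, 34, 53, 63, 71, 81, 91, 135, 157, 167, 176, 195, 221]

All cut coordinates (distinct, sorted): [1, 10, 25, 33, 34, 53, 63, 71, 81, 91, 108, 114, 119, 126, 132, 135, 157, 167, 176, 188, 195, 218, 221]

Fragments:
  1→10: 9 bp
  10→25: 15 bp
  25→33: 8 bp
  33→34: 1 bp
  34→53: 19 bp
  53→63: 10 bp
  63→71: 8 bp
  71→81: 10 bp
  81→91: 10 bp
  91→108: 17 bp
  108→114: 6 bp
  114→119: 5 bp
  119→126: 7 bp
  126→132: 6 bp
  132→135: 3 bp
  135→157: 22 bp
  157→167: 10 bp
  167→176: 9 bp
  176→188: 12 bp
  188→195: 7 bp
  195→218: 23 bp
  218→221: 3 bp
  221→1 (wrap): 228-221+1 = 8 bp

[1,3,3,5,6,6,7,7,8,8,8,9,9,10,10,10,10,12,15,17,19,22,23]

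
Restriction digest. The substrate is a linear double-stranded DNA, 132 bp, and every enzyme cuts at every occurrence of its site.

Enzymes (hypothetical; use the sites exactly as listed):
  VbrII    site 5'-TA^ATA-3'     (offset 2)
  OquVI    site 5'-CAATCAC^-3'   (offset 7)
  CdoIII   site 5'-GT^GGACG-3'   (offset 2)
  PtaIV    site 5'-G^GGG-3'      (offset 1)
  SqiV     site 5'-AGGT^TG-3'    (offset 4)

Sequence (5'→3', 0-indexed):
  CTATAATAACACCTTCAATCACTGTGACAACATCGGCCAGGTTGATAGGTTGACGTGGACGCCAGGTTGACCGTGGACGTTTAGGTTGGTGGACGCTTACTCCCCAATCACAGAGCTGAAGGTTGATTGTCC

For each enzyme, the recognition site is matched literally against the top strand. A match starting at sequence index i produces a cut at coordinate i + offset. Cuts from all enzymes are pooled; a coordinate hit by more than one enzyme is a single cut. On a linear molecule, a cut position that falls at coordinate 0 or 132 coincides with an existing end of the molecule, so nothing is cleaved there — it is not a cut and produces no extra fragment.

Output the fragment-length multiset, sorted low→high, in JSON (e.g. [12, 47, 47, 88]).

Scan for sites:
  VbrII (TAATA, off=2): starts [3] → cuts [5]
  OquVI (CAATCAC, off=7): starts [15, 104] → cuts [22, 111]
  CdoIII (GTGGACG, off=2): starts [54, 72, 88] → cuts [56, 74, 90]
  PtaIV (GGGG, off=1): no sites
  SqiV (AGGTTG, off=4): starts [38, 46, 63, 82, 119] → cuts [42, 50, 67, 86, 123]

All cut coordinates (distinct, sorted): [5, 22, 42, 50, 56, 67, 74, 86, 90, 111, 123]

Fragment lengths:
  [0,5): 5 bp
  [5,22): 17 bp
  [22,42): 20 bp
  [42,50): 8 bp
  [50,56): 6 bp
  [56,67): 11 bp
  [67,74): 7 bp
  [74,86): 12 bp
  [86,90): 4 bp
  [90,111): 21 bp
  [111,123): 12 bp
  [123,132): 9 bp

[4,5,6,7,8,9,11,12,12,17,20,21]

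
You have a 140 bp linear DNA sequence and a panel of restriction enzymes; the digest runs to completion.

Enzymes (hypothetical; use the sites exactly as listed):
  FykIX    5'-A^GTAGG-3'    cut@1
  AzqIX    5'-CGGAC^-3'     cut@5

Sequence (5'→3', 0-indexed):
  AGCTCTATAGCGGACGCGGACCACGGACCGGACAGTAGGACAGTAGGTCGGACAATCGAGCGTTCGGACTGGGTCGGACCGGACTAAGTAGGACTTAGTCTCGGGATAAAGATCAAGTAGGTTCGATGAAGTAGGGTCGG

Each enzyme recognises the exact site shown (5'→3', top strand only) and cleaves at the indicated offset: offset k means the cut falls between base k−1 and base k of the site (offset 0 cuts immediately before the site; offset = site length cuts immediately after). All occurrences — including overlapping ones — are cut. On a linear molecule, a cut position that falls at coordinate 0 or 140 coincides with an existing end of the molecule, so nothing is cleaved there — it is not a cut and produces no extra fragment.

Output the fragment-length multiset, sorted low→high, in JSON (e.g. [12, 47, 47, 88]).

[1,3,5,5,6,7,8,10,10,11,14,15,16,29]

Site scan:
  FykIX (AGTAGG, off=1): starts [33, 41, 86, 115, 129] → cuts [34, 42, 87, 116, 130]
  AzqIX (CGGAC, off=5): starts [10, 16, 23, 28, 48, 64, 74, 79] → cuts [15, 21, 28, 33, 53, 69, 79, 84]

Pooled cuts: [15, 21, 28, 33, 34, 42, 53, 69, 79, 84, 87, 116, 130]

Fragments:
  [0,15): 15 bp
  [15,21): 6 bp
  [21,28): 7 bp
  [28,33): 5 bp
  [33,34): 1 bp
  [34,42): 8 bp
  [42,53): 11 bp
  [53,69): 16 bp
  [69,79): 10 bp
  [79,84): 5 bp
  [84,87): 3 bp
  [87,116): 29 bp
  [116,130): 14 bp
  [130,140): 10 bp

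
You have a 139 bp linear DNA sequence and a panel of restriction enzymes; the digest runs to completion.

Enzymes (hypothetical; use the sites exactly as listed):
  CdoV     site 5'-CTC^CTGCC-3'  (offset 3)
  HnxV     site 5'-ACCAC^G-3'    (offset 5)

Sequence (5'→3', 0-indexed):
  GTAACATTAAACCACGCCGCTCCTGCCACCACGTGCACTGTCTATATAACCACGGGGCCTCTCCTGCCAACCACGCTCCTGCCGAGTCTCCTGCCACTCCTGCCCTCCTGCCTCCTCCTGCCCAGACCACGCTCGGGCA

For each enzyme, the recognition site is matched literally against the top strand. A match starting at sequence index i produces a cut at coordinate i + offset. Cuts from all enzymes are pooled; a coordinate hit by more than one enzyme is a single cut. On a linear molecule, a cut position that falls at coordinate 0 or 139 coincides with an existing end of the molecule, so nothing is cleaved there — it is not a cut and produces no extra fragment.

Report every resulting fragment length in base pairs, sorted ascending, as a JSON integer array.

[4,7,8,9,9,10,10,10,11,12,13,15,21]

Site scan:
  CdoV (CTCCTGCC, off=3): starts [19, 60, 75, 87, 96, 104, 114] → cuts [22, 63, 78, 90, 99, 107, 117]
  HnxV (ACCACG, off=5): starts [10, 27, 48, 69, 125] → cuts [15, 32, 53, 74, 130]

Pooled cuts: [15, 22, 32, 53, 63, 74, 78, 90, 99, 107, 117, 130]

Fragment lengths:
  [0,15): 15 bp
  [15,22): 7 bp
  [22,32): 10 bp
  [32,53): 21 bp
  [53,63): 10 bp
  [63,74): 11 bp
  [74,78): 4 bp
  [78,90): 12 bp
  [90,99): 9 bp
  [99,107): 8 bp
  [107,117): 10 bp
  [117,130): 13 bp
  [130,139): 9 bp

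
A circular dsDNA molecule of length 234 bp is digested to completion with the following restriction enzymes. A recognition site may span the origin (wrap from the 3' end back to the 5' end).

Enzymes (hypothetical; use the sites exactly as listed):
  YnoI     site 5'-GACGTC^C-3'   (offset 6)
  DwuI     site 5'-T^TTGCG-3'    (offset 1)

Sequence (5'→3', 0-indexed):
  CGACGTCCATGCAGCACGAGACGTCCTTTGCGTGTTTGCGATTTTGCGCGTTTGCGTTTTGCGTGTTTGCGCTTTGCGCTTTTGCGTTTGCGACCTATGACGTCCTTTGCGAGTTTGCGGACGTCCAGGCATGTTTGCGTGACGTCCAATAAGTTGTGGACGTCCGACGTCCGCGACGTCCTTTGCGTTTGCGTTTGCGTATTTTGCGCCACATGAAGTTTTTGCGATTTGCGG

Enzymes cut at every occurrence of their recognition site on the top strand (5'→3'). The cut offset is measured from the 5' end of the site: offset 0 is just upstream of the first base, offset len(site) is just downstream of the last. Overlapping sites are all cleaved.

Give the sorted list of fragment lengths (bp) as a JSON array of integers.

Per-enzyme occurrences:
  YnoI (GACGTCC, off=6): starts [1, 19, 98, 119, 140, 158, 165, 174] → cuts [7, 25, 104, 125, 146, 164, 171, 180]
  DwuI (TTTGCG, off=1): starts [26, 34, 42, 50, 57, 65, 72, 80, 86, 105, 113, 133, 181, 187, 193, 202, 220, 227] → cuts [27, 35, 43, 51, 58, 66, 73, 81, 87, 106, 114, 134, 182, 188, 194, 203, 221, 228]

Pooled cuts: [7, 25, 27, 35, 43, 51, 58, 66, 73, 81, 87, 104, 106, 114, 125, 134, 146, 164, 171, 180, 182, 188, 194, 203, 221, 228]

Fragments:
  7→25: 18 bp
  25→27: 2 bp
  27→35: 8 bp
  35→43: 8 bp
  43→51: 8 bp
  51→58: 7 bp
  58→66: 8 bp
  66→73: 7 bp
  73→81: 8 bp
  81→87: 6 bp
  87→104: 17 bp
  104→106: 2 bp
  106→114: 8 bp
  114→125: 11 bp
  125→134: 9 bp
  134→146: 12 bp
  146→164: 18 bp
  164→171: 7 bp
  171→180: 9 bp
  180→182: 2 bp
  182→188: 6 bp
  188→194: 6 bp
  194→203: 9 bp
  203→221: 18 bp
  221→228: 7 bp
  228→7 (wrap): 234-228+7 = 13 bp

[2,2,2,6,6,6,7,7,7,7,8,8,8,8,8,8,9,9,9,11,12,13,17,18,18,18]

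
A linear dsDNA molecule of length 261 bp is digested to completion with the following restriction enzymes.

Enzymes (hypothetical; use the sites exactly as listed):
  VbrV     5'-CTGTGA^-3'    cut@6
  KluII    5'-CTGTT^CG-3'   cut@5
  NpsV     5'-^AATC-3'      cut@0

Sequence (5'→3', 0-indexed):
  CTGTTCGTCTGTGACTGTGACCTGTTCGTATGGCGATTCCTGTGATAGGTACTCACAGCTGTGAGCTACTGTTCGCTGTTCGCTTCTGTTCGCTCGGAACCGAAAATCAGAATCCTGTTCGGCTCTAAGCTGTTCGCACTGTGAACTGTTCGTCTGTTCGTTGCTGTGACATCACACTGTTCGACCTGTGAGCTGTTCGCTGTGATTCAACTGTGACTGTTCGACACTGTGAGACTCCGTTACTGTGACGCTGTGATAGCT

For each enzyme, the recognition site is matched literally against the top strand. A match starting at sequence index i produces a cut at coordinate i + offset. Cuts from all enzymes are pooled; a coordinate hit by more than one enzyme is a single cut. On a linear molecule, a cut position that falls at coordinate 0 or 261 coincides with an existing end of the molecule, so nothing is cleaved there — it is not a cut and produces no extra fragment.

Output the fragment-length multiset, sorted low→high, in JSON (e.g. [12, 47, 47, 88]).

Site scan:
  VbrV CTGTGA/6: at [8, 14, 39, 58, 138, 163, 185, 199, 210, 226, 242, 250] ⇒ [14, 20, 45, 64, 144, 169, 191, 205, 216, 232, 248, 256]
  KluII CTGTTCG/5: at [0, 21, 68, 75, 85, 114, 129, 145, 153, 176, 192, 216] ⇒ [5, 26, 73, 80, 90, 119, 134, 150, 158, 181, 197, 221]
  NpsV AATC/0: at [104, 110] ⇒ [104, 110]

All cut coordinates (distinct, sorted): [5, 14, 20, 26, 45, 64, 73, 80, 90, 104, 110, 119, 134, 144, 150, 158, 169, 181, 191, 197, 205, 216, 221, 232, 248, 256]

Fragments:
  [0,5): 5 bp
  [5,14): 9 bp
  [14,20): 6 bp
  [20,26): 6 bp
  [26,45): 19 bp
  [45,64): 19 bp
  [64,73): 9 bp
  [73,80): 7 bp
  [80,90): 10 bp
  [90,104): 14 bp
  [104,110): 6 bp
  [110,119): 9 bp
  [119,134): 15 bp
  [134,144): 10 bp
  [144,150): 6 bp
  [150,158): 8 bp
  [158,169): 11 bp
  [169,181): 12 bp
  [181,191): 10 bp
  [191,197): 6 bp
  [197,205): 8 bp
  [205,216): 11 bp
  [216,221): 5 bp
  [221,232): 11 bp
  [232,248): 16 bp
  [248,256): 8 bp
  [256,261): 5 bp

[5,5,5,6,6,6,6,6,7,8,8,8,9,9,9,10,10,10,11,11,11,12,14,15,16,19,19]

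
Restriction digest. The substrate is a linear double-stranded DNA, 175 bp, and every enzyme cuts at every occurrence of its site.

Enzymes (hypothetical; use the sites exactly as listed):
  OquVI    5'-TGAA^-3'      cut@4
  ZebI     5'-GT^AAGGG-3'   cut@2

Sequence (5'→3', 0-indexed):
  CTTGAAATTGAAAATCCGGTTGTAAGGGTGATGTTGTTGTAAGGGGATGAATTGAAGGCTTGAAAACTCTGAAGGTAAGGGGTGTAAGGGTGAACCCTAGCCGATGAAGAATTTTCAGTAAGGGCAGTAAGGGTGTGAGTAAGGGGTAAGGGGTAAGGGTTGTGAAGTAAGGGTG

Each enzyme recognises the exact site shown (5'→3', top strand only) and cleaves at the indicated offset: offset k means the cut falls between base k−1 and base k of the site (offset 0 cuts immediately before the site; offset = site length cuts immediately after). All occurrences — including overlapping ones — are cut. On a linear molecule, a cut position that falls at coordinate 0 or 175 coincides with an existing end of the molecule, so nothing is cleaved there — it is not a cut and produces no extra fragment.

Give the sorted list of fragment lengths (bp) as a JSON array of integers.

[2,3,5,6,6,7,7,7,8,9,9,9,9,11,11,11,12,12,14,17]

Site scan:
  OquVI TGAA/4: at [2, 8, 47, 52, 60, 69, 90, 104, 162] ⇒ [6, 12, 51, 56, 64, 73, 94, 108, 166]
  ZebI GTAAGGG/2: at [21, 38, 74, 83, 117, 126, 138, 145, 152, 166] ⇒ [23, 40, 76, 85, 119, 128, 140, 147, 154, 168]

Pooled cuts: [6, 12, 23, 40, 51, 56, 64, 73, 76, 85, 94, 108, 119, 128, 140, 147, 154, 166, 168]

Fragments:
  [0,6): 6 bp
  [6,12): 6 bp
  [12,23): 11 bp
  [23,40): 17 bp
  [40,51): 11 bp
  [51,56): 5 bp
  [56,64): 8 bp
  [64,73): 9 bp
  [73,76): 3 bp
  [76,85): 9 bp
  [85,94): 9 bp
  [94,108): 14 bp
  [108,119): 11 bp
  [119,128): 9 bp
  [128,140): 12 bp
  [140,147): 7 bp
  [147,154): 7 bp
  [154,166): 12 bp
  [166,168): 2 bp
  [168,175): 7 bp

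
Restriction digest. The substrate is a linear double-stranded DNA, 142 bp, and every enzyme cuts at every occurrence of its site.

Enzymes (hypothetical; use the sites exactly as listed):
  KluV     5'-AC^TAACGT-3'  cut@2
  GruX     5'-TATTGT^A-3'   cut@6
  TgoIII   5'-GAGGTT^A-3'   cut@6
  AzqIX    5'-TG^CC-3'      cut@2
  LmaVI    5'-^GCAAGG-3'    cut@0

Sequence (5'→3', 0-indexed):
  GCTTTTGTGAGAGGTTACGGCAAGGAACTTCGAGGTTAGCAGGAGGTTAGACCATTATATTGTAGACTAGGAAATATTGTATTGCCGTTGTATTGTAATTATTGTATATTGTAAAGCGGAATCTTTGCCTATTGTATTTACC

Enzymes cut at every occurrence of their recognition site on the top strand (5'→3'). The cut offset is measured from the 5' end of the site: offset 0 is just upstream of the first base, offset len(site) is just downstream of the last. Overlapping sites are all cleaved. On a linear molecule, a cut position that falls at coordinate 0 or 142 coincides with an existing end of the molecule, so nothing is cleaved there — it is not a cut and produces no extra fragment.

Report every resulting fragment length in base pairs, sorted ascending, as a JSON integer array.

Per-enzyme occurrences:
  KluV (ACTAACGT, off=2): no sites
  GruX TATTGTA/6: at [57, 74, 90, 99, 106, 129] ⇒ [63, 80, 96, 105, 112, 135]
  TgoIII GAGGTTA/6: at [10, 31, 42] ⇒ [16, 37, 48]
  AzqIX TGCC/2: at [82, 125] ⇒ [84, 127]
  LmaVI GCAAGG/0: at [19] ⇒ [19]

Pooled cuts: [16, 19, 37, 48, 63, 80, 84, 96, 105, 112, 127, 135]

Fragments:
  [0,16): 16 bp
  [16,19): 3 bp
  [19,37): 18 bp
  [37,48): 11 bp
  [48,63): 15 bp
  [63,80): 17 bp
  [80,84): 4 bp
  [84,96): 12 bp
  [96,105): 9 bp
  [105,112): 7 bp
  [112,127): 15 bp
  [127,135): 8 bp
  [135,142): 7 bp

[3,4,7,7,8,9,11,12,15,15,16,17,18]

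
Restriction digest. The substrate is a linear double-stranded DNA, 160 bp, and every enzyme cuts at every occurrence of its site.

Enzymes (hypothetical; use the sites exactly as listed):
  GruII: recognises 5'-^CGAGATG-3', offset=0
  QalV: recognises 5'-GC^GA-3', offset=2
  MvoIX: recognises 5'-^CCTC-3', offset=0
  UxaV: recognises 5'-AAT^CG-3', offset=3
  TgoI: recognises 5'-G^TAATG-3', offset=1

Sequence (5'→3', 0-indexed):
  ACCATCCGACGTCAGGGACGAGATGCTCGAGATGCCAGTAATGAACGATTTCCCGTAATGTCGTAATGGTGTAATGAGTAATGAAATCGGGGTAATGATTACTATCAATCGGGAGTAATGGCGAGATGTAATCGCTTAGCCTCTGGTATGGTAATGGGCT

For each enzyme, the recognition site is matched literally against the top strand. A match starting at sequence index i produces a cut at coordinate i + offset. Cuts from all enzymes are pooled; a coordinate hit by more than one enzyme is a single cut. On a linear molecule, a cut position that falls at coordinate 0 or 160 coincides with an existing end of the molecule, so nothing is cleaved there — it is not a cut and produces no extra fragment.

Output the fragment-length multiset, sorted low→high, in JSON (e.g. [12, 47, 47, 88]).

Per-enzyme occurrences:
  GruII (CGAGATG, off=0): starts [18, 27, 121] → cuts [18, 27, 121]
  QalV (GCGA, off=2): starts [120] → cuts [122]
  MvoIX (CCTC, off=0): starts [139] → cuts [139]
  UxaV (AATCG, off=3): starts [84, 106, 129] → cuts [87, 109, 132]
  TgoI (GTAATG, off=1): starts [37, 54, 62, 70, 77, 91, 114, 150] → cuts [38, 55, 63, 71, 78, 92, 115, 151]

All cut coordinates (distinct, sorted): [18, 27, 38, 55, 63, 71, 78, 87, 92, 109, 115, 121, 122, 132, 139, 151]

Fragments:
  [0,18): 18 bp
  [18,27): 9 bp
  [27,38): 11 bp
  [38,55): 17 bp
  [55,63): 8 bp
  [63,71): 8 bp
  [71,78): 7 bp
  [78,87): 9 bp
  [87,92): 5 bp
  [92,109): 17 bp
  [109,115): 6 bp
  [115,121): 6 bp
  [121,122): 1 bp
  [122,132): 10 bp
  [132,139): 7 bp
  [139,151): 12 bp
  [151,160): 9 bp

[1,5,6,6,7,7,8,8,9,9,9,10,11,12,17,17,18]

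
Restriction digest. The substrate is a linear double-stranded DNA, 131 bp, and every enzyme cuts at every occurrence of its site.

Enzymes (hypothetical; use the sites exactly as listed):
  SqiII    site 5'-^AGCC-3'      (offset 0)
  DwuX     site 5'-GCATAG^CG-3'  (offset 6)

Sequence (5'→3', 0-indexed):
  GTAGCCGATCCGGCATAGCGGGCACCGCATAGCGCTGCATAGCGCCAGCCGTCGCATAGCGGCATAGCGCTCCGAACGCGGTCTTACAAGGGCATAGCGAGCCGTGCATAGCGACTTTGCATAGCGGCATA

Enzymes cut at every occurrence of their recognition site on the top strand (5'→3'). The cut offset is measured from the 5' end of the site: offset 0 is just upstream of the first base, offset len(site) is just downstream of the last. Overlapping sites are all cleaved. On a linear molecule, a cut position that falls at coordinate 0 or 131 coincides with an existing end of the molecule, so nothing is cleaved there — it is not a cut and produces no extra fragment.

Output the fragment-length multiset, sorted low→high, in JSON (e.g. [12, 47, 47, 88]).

[2,2,4,7,8,10,12,13,13,14,16,30]

Site scan:
  SqiII AGCC/0: at [2, 46, 99] ⇒ [2, 46, 99]
  DwuX GCATAGCG/6: at [12, 26, 36, 53, 61, 91, 105, 118] ⇒ [18, 32, 42, 59, 67, 97, 111, 124]

Pooled cuts: [2, 18, 32, 42, 46, 59, 67, 97, 99, 111, 124]

Fragments:
  [0,2): 2 bp
  [2,18): 16 bp
  [18,32): 14 bp
  [32,42): 10 bp
  [42,46): 4 bp
  [46,59): 13 bp
  [59,67): 8 bp
  [67,97): 30 bp
  [97,99): 2 bp
  [99,111): 12 bp
  [111,124): 13 bp
  [124,131): 7 bp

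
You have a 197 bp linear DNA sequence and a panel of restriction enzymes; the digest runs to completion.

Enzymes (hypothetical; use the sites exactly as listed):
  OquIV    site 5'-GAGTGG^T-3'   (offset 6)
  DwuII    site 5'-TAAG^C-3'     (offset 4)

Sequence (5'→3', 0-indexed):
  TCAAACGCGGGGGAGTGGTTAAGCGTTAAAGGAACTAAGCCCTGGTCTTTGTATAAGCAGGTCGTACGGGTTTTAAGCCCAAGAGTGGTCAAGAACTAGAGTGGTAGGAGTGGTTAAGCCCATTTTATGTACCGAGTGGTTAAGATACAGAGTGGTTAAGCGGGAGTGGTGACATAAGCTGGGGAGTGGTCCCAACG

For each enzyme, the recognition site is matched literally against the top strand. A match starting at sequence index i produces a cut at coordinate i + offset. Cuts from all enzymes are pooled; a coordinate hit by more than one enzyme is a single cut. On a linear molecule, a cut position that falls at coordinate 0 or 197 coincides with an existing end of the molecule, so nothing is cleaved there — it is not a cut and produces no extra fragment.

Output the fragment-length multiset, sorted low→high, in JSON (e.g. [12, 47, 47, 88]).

Site scan:
  OquIV (GAGTGGT, off=6): starts [12, 82, 98, 107, 133, 149, 163, 183] → cuts [18, 88, 104, 113, 139, 155, 169, 189]
  DwuII (TAAGC, off=4): starts [19, 35, 53, 73, 114, 156, 174] → cuts [23, 39, 57, 77, 118, 160, 178]

All cut coordinates (distinct, sorted): [18, 23, 39, 57, 77, 88, 104, 113, 118, 139, 155, 160, 169, 178, 189]

Fragment lengths:
  [0,18): 18 bp
  [18,23): 5 bp
  [23,39): 16 bp
  [39,57): 18 bp
  [57,77): 20 bp
  [77,88): 11 bp
  [88,104): 16 bp
  [104,113): 9 bp
  [113,118): 5 bp
  [118,139): 21 bp
  [139,155): 16 bp
  [155,160): 5 bp
  [160,169): 9 bp
  [169,178): 9 bp
  [178,189): 11 bp
  [189,197): 8 bp

[5,5,5,8,9,9,9,11,11,16,16,16,18,18,20,21]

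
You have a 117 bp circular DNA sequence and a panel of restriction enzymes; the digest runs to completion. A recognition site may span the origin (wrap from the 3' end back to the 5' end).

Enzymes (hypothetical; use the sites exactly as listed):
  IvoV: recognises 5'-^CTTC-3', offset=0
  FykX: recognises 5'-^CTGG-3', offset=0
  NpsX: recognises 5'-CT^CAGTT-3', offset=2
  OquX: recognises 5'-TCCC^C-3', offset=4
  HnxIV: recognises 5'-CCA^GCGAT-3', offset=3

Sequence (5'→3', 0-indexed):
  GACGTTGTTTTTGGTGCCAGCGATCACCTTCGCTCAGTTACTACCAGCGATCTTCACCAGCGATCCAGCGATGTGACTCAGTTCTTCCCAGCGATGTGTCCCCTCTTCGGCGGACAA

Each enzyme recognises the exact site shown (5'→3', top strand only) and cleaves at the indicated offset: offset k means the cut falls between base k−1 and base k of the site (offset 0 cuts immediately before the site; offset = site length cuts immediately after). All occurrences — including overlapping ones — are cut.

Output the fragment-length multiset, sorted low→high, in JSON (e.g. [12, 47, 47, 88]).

[2,5,5,7,7,8,8,8,11,12,12,32]

Per-enzyme occurrences:
  IvoV (CTTC, off=0): starts [27, 51, 83, 104] → cuts [27, 51, 83, 104]
  FykX (CTGG, off=0): no sites
  NpsX (CTCAGTT, off=2): starts [32, 76] → cuts [34, 78]
  OquX (TCCCC, off=4): starts [98] → cuts [102]
  HnxIV (CCAGCGAT, off=3): starts [16, 43, 56, 64, 87] → cuts [19, 46, 59, 67, 90]

Pooled cuts: [19, 27, 34, 46, 51, 59, 67, 78, 83, 90, 102, 104]

Fragments:
  19→27: 8 bp
  27→34: 7 bp
  34→46: 12 bp
  46→51: 5 bp
  51→59: 8 bp
  59→67: 8 bp
  67→78: 11 bp
  78→83: 5 bp
  83→90: 7 bp
  90→102: 12 bp
  102→104: 2 bp
  104→19 (wrap): 117-104+19 = 32 bp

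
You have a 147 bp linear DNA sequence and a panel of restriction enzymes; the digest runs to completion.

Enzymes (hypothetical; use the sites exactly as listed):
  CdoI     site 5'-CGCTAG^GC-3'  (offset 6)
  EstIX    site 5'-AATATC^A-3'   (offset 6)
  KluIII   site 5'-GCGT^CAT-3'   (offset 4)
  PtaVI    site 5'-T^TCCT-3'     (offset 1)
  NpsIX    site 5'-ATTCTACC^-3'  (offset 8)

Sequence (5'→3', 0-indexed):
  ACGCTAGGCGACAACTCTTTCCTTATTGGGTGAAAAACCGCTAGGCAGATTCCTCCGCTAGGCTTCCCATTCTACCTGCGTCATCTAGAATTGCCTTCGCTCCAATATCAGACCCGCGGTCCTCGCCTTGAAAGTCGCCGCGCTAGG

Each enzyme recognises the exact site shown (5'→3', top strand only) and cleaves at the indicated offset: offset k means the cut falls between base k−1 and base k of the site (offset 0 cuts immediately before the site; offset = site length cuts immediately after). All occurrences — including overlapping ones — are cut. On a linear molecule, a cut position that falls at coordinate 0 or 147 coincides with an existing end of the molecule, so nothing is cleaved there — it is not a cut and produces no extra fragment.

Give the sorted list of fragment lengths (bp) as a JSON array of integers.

Scan for sites:
  CdoI (CGCTAGGC, off=6): starts [1, 38, 55] → cuts [7, 44, 61]
  EstIX (AATATCA, off=6): starts [103] → cuts [109]
  KluIII (GCGTCAT, off=4): starts [77] → cuts [81]
  PtaVI (TTCCT, off=1): starts [18, 49] → cuts [19, 50]
  NpsIX (ATTCTACC, off=8): starts [68] → cuts [76]

Pooled cuts: [7, 19, 44, 50, 61, 76, 81, 109]

Fragment lengths:
  [0,7): 7 bp
  [7,19): 12 bp
  [19,44): 25 bp
  [44,50): 6 bp
  [50,61): 11 bp
  [61,76): 15 bp
  [76,81): 5 bp
  [81,109): 28 bp
  [109,147): 38 bp

[5,6,7,11,12,15,25,28,38]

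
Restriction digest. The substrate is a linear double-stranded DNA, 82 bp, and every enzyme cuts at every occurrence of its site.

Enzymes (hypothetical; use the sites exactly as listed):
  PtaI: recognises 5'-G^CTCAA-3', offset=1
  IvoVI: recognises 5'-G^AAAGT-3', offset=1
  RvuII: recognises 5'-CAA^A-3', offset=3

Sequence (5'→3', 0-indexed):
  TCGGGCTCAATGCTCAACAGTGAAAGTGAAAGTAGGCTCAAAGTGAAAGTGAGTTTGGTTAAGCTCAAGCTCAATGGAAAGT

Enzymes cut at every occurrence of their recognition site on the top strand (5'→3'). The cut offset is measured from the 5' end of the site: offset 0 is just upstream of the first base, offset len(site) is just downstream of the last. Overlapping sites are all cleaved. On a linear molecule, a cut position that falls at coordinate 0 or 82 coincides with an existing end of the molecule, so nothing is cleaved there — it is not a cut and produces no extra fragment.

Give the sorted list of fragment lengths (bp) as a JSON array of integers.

Site scan:
  PtaI GCTCAA/1: at [4, 11, 35, 62, 68] ⇒ [5, 12, 36, 63, 69]
  IvoVI GAAAGT/1: at [21, 27, 44, 76] ⇒ [22, 28, 45, 77]
  RvuII CAAA/3: at [38] ⇒ [41]

Pooled cuts: [5, 12, 22, 28, 36, 41, 45, 63, 69, 77]

Fragments:
  [0,5): 5 bp
  [5,12): 7 bp
  [12,22): 10 bp
  [22,28): 6 bp
  [28,36): 8 bp
  [36,41): 5 bp
  [41,45): 4 bp
  [45,63): 18 bp
  [63,69): 6 bp
  [69,77): 8 bp
  [77,82): 5 bp

[4,5,5,5,6,6,7,8,8,10,18]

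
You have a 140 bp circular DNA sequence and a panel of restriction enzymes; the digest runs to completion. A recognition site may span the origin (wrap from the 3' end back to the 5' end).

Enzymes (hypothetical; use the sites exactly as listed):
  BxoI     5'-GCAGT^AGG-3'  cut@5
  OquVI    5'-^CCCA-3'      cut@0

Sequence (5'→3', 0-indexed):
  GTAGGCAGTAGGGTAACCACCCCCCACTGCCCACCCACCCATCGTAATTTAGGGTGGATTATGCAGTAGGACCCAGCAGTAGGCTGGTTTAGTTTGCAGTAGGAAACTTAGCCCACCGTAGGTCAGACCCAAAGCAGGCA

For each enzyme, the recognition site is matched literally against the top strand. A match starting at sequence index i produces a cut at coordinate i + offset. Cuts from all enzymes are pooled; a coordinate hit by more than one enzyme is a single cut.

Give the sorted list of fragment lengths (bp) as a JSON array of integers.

Scan for sites:
  BxoI GCAGTAGG/5: at [4, 62, 75, 95, 137] ⇒ [2, 9, 67, 80, 100]
  OquVI CCCA/0: at [22, 29, 33, 37, 71, 111, 127] ⇒ [22, 29, 33, 37, 71, 111, 127]

Pooled cuts: [2, 9, 22, 29, 33, 37, 67, 71, 80, 100, 111, 127]

Fragments:
  2→9: 7 bp
  9→22: 13 bp
  22→29: 7 bp
  29→33: 4 bp
  33→37: 4 bp
  37→67: 30 bp
  67→71: 4 bp
  71→80: 9 bp
  80→100: 20 bp
  100→111: 11 bp
  111→127: 16 bp
  127→2 (wrap): 140-127+2 = 15 bp

[4,4,4,7,7,9,11,13,15,16,20,30]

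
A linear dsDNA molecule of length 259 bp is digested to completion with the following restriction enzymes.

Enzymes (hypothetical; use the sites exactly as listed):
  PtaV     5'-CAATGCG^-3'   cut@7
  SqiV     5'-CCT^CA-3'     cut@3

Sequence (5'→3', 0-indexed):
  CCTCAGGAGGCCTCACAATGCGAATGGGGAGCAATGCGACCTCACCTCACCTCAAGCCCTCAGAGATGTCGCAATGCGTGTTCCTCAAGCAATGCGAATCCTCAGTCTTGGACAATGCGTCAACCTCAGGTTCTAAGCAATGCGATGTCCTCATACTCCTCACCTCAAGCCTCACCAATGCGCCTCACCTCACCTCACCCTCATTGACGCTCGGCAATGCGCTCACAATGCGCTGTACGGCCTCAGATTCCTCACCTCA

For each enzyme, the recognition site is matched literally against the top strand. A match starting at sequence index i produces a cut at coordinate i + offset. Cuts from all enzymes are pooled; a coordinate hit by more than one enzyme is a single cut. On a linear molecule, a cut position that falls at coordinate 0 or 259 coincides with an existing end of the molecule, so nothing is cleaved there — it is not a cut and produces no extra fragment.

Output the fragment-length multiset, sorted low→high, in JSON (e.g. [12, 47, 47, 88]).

Scan for sites:
  PtaV CAATGCG/7: at [15, 31, 71, 89, 112, 137, 175, 214, 225] ⇒ [22, 38, 78, 96, 119, 144, 182, 221, 232]
  SqiV CCTCA/3: at [0, 10, 39, 44, 49, 57, 82, 99, 123, 148, 157, 162, 169, 182, 187, 192, 198, 240, 249, 254] ⇒ [3, 13, 42, 47, 52, 60, 85, 102, 126, 151, 160, 165, 172, 185, 190, 195, 201, 243, 252, 257]

All cut coordinates (distinct, sorted): [3, 13, 22, 38, 42, 47, 52, 60, 78, 85, 96, 102, 119, 126, 144, 151, 160, 165, 172, 182, 185, 190, 195, 201, 221, 232, 243, 252, 257]

Fragment lengths:
  [0,3): 3 bp
  [3,13): 10 bp
  [13,22): 9 bp
  [22,38): 16 bp
  [38,42): 4 bp
  [42,47): 5 bp
  [47,52): 5 bp
  [52,60): 8 bp
  [60,78): 18 bp
  [78,85): 7 bp
  [85,96): 11 bp
  [96,102): 6 bp
  [102,119): 17 bp
  [119,126): 7 bp
  [126,144): 18 bp
  [144,151): 7 bp
  [151,160): 9 bp
  [160,165): 5 bp
  [165,172): 7 bp
  [172,182): 10 bp
  [182,185): 3 bp
  [185,190): 5 bp
  [190,195): 5 bp
  [195,201): 6 bp
  [201,221): 20 bp
  [221,232): 11 bp
  [232,243): 11 bp
  [243,252): 9 bp
  [252,257): 5 bp
  [257,259): 2 bp

[2,3,3,4,5,5,5,5,5,5,6,6,7,7,7,7,8,9,9,9,10,10,11,11,11,16,17,18,18,20]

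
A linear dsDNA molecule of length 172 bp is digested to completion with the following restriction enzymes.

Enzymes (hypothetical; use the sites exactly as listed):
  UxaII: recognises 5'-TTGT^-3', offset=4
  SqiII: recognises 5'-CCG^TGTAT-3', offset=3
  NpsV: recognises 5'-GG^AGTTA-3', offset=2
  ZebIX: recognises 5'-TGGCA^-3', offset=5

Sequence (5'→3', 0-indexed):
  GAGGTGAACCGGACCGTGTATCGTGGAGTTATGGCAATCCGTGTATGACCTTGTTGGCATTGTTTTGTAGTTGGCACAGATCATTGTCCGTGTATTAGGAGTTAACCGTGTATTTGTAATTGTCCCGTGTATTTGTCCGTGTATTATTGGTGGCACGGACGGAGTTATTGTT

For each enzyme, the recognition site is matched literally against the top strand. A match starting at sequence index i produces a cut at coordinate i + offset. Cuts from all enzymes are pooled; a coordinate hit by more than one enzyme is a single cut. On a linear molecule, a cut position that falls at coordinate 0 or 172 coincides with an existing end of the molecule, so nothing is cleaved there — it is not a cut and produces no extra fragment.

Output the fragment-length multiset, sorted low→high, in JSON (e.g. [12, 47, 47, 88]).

Site scan:
  UxaII TTGT/4: at [50, 59, 64, 83, 113, 119, 132, 167] ⇒ [54, 63, 68, 87, 117, 123, 136, 171]
  SqiII CCGTGTAT/3: at [13, 38, 87, 105, 124, 136] ⇒ [16, 41, 90, 108, 127, 139]
  NpsV GGAGTTA/2: at [24, 97, 160] ⇒ [26, 99, 162]
  ZebIX TGGCA/5: at [31, 54, 71, 150] ⇒ [36, 59, 76, 155]

Pooled cuts: [16, 26, 36, 41, 54, 59, 63, 68, 76, 87, 90, 99, 108, 117, 123, 127, 136, 139, 155, 162, 171]

Fragment lengths:
  [0,16): 16 bp
  [16,26): 10 bp
  [26,36): 10 bp
  [36,41): 5 bp
  [41,54): 13 bp
  [54,59): 5 bp
  [59,63): 4 bp
  [63,68): 5 bp
  [68,76): 8 bp
  [76,87): 11 bp
  [87,90): 3 bp
  [90,99): 9 bp
  [99,108): 9 bp
  [108,117): 9 bp
  [117,123): 6 bp
  [123,127): 4 bp
  [127,136): 9 bp
  [136,139): 3 bp
  [139,155): 16 bp
  [155,162): 7 bp
  [162,171): 9 bp
  [171,172): 1 bp

[1,3,3,4,4,5,5,5,6,7,8,9,9,9,9,9,10,10,11,13,16,16]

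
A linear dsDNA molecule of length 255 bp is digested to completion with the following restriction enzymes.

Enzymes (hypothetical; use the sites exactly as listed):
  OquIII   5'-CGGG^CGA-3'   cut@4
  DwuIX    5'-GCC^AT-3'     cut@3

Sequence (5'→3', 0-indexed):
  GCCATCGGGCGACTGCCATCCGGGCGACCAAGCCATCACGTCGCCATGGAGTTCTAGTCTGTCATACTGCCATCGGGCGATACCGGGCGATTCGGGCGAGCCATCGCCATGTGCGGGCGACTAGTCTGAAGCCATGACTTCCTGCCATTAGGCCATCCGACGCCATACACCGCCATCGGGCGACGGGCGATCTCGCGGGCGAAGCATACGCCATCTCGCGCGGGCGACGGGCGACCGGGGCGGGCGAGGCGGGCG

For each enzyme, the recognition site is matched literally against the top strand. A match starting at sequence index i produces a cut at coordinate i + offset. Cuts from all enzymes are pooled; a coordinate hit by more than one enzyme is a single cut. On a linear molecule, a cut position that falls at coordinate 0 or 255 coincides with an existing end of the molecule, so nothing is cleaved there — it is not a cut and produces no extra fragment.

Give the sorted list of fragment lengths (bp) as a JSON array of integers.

Site scan:
  OquIII CGGGCGA/4: at [5, 20, 73, 83, 92, 113, 176, 183, 195, 220, 227, 240] ⇒ [9, 24, 77, 87, 96, 117, 180, 187, 199, 224, 231, 244]
  DwuIX GCCAT/3: at [0, 14, 31, 42, 68, 99, 105, 130, 143, 151, 161, 171, 209] ⇒ [3, 17, 34, 45, 71, 102, 108, 133, 146, 154, 164, 174, 212]

Pooled cuts: [3, 9, 17, 24, 34, 45, 71, 77, 87, 96, 102, 108, 117, 133, 146, 154, 164, 174, 180, 187, 199, 212, 224, 231, 244]

Fragments:
  [0,3): 3 bp
  [3,9): 6 bp
  [9,17): 8 bp
  [17,24): 7 bp
  [24,34): 10 bp
  [34,45): 11 bp
  [45,71): 26 bp
  [71,77): 6 bp
  [77,87): 10 bp
  [87,96): 9 bp
  [96,102): 6 bp
  [102,108): 6 bp
  [108,117): 9 bp
  [117,133): 16 bp
  [133,146): 13 bp
  [146,154): 8 bp
  [154,164): 10 bp
  [164,174): 10 bp
  [174,180): 6 bp
  [180,187): 7 bp
  [187,199): 12 bp
  [199,212): 13 bp
  [212,224): 12 bp
  [224,231): 7 bp
  [231,244): 13 bp
  [244,255): 11 bp

[3,6,6,6,6,6,7,7,7,8,8,9,9,10,10,10,10,11,11,12,12,13,13,13,16,26]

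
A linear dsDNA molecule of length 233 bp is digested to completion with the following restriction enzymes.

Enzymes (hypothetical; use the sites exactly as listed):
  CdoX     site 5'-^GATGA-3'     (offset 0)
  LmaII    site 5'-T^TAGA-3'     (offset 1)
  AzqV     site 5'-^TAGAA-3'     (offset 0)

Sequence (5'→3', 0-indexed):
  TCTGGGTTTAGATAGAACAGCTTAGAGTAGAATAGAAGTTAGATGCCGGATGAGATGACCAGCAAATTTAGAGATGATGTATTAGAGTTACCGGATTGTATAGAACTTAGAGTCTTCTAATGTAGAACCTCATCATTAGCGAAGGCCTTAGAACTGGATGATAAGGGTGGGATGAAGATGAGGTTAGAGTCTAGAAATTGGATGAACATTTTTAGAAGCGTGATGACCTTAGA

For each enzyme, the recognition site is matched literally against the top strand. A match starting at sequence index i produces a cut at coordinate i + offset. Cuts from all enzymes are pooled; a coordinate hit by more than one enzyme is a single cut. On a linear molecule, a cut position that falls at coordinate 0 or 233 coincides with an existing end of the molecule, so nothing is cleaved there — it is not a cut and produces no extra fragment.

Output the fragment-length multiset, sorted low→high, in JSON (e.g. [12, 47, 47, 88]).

Per-enzyme occurrences:
  CdoX (GATGA, off=0): starts [48, 53, 72, 156, 170, 176, 200, 221] → cuts [48, 53, 72, 156, 170, 176, 200, 221]
  LmaII (TTAGA, off=1): starts [7, 21, 38, 67, 81, 106, 147, 183, 211, 228] → cuts [8, 22, 39, 68, 82, 107, 148, 184, 212, 229]
  AzqV (TAGAA, off=0): starts [12, 27, 32, 100, 122, 148, 191, 212] → cuts [12, 27, 32, 100, 122, 148, 191, 212]

Pooled cuts: [8, 12, 22, 27, 32, 39, 48, 53, 68, 72, 82, 100, 107, 122, 148, 156, 170, 176, 184, 191, 200, 212, 221, 229]

Fragment lengths:
  [0,8): 8 bp
  [8,12): 4 bp
  [12,22): 10 bp
  [22,27): 5 bp
  [27,32): 5 bp
  [32,39): 7 bp
  [39,48): 9 bp
  [48,53): 5 bp
  [53,68): 15 bp
  [68,72): 4 bp
  [72,82): 10 bp
  [82,100): 18 bp
  [100,107): 7 bp
  [107,122): 15 bp
  [122,148): 26 bp
  [148,156): 8 bp
  [156,170): 14 bp
  [170,176): 6 bp
  [176,184): 8 bp
  [184,191): 7 bp
  [191,200): 9 bp
  [200,212): 12 bp
  [212,221): 9 bp
  [221,229): 8 bp
  [229,233): 4 bp

[4,4,4,5,5,5,6,7,7,7,8,8,8,8,9,9,9,10,10,12,14,15,15,18,26]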